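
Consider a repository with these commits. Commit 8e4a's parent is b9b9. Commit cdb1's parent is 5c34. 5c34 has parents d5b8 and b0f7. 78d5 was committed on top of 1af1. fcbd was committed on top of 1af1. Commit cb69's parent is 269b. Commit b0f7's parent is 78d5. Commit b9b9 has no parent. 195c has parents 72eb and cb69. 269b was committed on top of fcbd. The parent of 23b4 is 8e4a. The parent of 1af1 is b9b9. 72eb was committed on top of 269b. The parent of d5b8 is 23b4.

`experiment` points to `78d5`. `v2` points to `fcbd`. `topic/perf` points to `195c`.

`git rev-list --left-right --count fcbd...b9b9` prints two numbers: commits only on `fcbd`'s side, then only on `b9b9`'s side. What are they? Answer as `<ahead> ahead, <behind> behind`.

2 ahead, 0 behind

Reachable from fcbd: {1af1, b9b9, fcbd}.
Reachable from b9b9: {b9b9}.
Only in fcbd's history (ahead): {1af1, fcbd} — 2.
Only in b9b9's history (behind): {} — 0.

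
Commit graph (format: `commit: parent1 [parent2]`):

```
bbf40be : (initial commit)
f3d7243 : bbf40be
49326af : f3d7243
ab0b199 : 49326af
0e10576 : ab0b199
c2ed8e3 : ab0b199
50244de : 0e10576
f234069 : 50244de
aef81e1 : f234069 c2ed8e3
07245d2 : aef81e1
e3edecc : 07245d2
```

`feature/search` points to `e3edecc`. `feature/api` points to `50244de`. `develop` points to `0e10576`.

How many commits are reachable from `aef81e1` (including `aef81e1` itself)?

9

Walking parent pointers from aef81e1: reachable set = {0e10576, 49326af, 50244de, ab0b199, aef81e1, bbf40be, c2ed8e3, f234069, f3d7243}.
That is 9 commits.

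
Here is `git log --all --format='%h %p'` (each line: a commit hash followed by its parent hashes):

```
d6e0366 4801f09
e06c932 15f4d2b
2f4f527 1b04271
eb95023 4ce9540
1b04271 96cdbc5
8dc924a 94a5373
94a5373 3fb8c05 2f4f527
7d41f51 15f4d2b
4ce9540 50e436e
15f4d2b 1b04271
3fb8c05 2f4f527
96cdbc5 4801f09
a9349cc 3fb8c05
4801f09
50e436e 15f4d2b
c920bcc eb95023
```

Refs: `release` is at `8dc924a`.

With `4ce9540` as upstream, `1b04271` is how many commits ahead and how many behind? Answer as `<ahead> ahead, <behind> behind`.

0 ahead, 3 behind

Reachable from 1b04271: {1b04271, 4801f09, 96cdbc5}.
Reachable from 4ce9540: {15f4d2b, 1b04271, 4801f09, 4ce9540, 50e436e, 96cdbc5}.
Only in 1b04271's history (ahead): {} — 0.
Only in 4ce9540's history (behind): {15f4d2b, 4ce9540, 50e436e} — 3.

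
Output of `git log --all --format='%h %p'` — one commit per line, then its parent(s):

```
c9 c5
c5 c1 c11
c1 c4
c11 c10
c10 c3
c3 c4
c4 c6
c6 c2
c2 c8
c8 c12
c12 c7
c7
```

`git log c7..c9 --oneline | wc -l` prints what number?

11

Reachable from c9: {c1, c10, c11, c12, c2, c3, c4, c5, c6, c7, c8, c9}.
Reachable from c7: {c7}.
In c9's history but not c7's: {c1, c10, c11, c12, c2, c3, c4, c5, c6, c8, c9} — 11 commits.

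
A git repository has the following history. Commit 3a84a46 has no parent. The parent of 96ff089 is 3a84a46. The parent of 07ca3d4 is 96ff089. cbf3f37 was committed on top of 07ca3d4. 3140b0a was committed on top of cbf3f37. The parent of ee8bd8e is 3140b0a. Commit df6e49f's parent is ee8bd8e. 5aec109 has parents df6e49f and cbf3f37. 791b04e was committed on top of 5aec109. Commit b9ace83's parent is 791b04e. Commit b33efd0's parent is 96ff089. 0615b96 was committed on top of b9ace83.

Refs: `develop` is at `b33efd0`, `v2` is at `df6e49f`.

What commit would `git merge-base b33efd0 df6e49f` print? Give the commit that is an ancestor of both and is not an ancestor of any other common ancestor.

Ancestors of b33efd0: {3a84a46, 96ff089, b33efd0}.
Ancestors of df6e49f: {07ca3d4, 3140b0a, 3a84a46, 96ff089, cbf3f37, df6e49f, ee8bd8e}.
Common ancestors: {3a84a46, 96ff089}.
Among these, 96ff089 is not an ancestor of any other common ancestor — it is the merge base.

96ff089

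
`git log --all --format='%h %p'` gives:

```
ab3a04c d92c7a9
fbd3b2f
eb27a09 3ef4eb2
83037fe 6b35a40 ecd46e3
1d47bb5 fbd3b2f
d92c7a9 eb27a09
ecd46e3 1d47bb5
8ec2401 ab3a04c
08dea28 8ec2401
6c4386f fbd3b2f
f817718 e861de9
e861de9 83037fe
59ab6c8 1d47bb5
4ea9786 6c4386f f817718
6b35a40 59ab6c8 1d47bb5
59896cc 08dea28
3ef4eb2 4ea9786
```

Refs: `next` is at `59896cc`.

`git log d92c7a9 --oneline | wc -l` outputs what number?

13

Walking parent pointers from d92c7a9: reachable set = {1d47bb5, 3ef4eb2, 4ea9786, 59ab6c8, 6b35a40, 6c4386f, 83037fe, d92c7a9, e861de9, eb27a09, ecd46e3, f817718, fbd3b2f}.
That is 13 commits.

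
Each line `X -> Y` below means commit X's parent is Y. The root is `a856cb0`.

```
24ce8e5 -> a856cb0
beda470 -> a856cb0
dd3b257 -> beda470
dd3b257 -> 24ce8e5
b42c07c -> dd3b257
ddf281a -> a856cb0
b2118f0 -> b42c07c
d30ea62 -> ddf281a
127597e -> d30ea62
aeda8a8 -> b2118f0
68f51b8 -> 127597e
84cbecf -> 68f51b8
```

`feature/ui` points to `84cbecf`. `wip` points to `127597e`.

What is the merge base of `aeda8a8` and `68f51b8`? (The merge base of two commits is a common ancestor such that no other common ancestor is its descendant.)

a856cb0

Ancestors of aeda8a8: {24ce8e5, a856cb0, aeda8a8, b2118f0, b42c07c, beda470, dd3b257}.
Ancestors of 68f51b8: {127597e, 68f51b8, a856cb0, d30ea62, ddf281a}.
Common ancestors: {a856cb0}.
The only common ancestor is a856cb0, so it is the merge base.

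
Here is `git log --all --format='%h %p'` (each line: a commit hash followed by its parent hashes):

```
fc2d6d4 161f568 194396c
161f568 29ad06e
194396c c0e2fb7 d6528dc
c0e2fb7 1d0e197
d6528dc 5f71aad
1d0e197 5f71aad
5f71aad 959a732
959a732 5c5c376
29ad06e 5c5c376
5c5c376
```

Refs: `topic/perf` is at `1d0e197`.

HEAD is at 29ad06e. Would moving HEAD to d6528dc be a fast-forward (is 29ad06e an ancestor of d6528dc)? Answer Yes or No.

A fast-forward from 29ad06e to d6528dc is possible iff 29ad06e is an ancestor of d6528dc.
Ancestors of d6528dc: {5c5c376, 5f71aad, 959a732, d6528dc}.
29ad06e is not among them, so fast-forward is not possible.

No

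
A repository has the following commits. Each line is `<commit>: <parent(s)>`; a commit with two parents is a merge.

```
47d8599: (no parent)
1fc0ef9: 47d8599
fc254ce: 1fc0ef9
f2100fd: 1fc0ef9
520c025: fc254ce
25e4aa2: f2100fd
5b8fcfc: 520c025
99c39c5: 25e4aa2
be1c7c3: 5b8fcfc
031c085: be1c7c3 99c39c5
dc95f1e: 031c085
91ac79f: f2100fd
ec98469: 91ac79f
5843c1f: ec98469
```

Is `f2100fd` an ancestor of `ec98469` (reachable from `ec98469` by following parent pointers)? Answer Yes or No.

Ancestors of ec98469 (commits reachable by following parents): {1fc0ef9, 47d8599, 91ac79f, ec98469, f2100fd}.
f2100fd is in that set, so it is an ancestor of ec98469.

Yes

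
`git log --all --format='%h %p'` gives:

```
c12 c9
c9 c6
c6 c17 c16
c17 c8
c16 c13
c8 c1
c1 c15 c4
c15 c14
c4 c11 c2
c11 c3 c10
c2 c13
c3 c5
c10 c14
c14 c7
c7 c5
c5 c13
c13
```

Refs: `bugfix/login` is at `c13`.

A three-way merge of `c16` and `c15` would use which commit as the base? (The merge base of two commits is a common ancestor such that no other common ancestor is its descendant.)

Ancestors of c16: {c13, c16}.
Ancestors of c15: {c13, c14, c15, c5, c7}.
Common ancestors: {c13}.
The only common ancestor is c13, so it is the merge base.

c13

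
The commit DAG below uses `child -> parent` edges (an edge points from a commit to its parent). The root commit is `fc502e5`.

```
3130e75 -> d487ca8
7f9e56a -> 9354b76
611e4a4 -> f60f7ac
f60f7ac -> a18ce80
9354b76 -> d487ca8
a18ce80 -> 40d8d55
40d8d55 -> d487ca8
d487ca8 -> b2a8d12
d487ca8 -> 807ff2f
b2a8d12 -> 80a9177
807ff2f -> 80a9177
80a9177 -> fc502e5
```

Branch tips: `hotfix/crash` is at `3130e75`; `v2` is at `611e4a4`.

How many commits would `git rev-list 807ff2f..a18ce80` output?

4

Reachable from a18ce80: {40d8d55, 807ff2f, 80a9177, a18ce80, b2a8d12, d487ca8, fc502e5}.
Reachable from 807ff2f: {807ff2f, 80a9177, fc502e5}.
In a18ce80's history but not 807ff2f's: {40d8d55, a18ce80, b2a8d12, d487ca8} — 4 commits.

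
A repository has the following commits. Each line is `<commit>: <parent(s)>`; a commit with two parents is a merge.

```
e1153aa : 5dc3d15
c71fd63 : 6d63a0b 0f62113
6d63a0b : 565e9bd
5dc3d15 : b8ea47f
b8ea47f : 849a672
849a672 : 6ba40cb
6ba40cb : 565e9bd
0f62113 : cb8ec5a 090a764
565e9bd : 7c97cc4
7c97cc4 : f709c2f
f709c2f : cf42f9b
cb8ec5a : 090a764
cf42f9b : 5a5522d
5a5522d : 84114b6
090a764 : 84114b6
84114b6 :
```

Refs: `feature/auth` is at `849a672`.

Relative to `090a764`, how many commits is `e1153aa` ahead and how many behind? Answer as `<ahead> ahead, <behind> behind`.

Reachable from e1153aa: {565e9bd, 5a5522d, 5dc3d15, 6ba40cb, 7c97cc4, 84114b6, 849a672, b8ea47f, cf42f9b, e1153aa, f709c2f}.
Reachable from 090a764: {090a764, 84114b6}.
Only in e1153aa's history (ahead): {565e9bd, 5a5522d, 5dc3d15, 6ba40cb, 7c97cc4, 849a672, b8ea47f, cf42f9b, e1153aa, f709c2f} — 10.
Only in 090a764's history (behind): {090a764} — 1.

10 ahead, 1 behind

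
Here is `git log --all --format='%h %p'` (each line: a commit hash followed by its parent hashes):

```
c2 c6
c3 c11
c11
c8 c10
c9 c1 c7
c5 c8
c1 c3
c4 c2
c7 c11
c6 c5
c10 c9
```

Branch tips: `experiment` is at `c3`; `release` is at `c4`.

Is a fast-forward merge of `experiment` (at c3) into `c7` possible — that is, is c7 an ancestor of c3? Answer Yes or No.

A fast-forward from c7 to c3 is possible iff c7 is an ancestor of c3.
Ancestors of c3: {c11, c3}.
c7 is not among them, so fast-forward is not possible.

No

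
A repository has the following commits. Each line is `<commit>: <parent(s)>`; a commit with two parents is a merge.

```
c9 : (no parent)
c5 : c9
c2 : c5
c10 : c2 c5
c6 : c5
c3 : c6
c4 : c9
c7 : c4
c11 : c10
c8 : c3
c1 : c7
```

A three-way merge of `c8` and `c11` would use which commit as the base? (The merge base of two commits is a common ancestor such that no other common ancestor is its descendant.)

Ancestors of c8: {c3, c5, c6, c8, c9}.
Ancestors of c11: {c10, c11, c2, c5, c9}.
Common ancestors: {c5, c9}.
Among these, c5 is not an ancestor of any other common ancestor — it is the merge base.

c5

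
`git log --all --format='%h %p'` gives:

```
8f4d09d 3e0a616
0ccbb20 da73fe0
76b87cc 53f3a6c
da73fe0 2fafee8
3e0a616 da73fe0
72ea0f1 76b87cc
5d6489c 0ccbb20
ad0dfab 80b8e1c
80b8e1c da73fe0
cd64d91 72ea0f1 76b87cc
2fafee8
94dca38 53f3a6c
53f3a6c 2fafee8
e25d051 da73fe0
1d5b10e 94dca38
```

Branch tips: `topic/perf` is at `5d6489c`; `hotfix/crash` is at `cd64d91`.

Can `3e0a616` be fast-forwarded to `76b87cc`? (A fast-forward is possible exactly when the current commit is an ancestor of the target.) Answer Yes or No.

A fast-forward from 3e0a616 to 76b87cc is possible iff 3e0a616 is an ancestor of 76b87cc.
Ancestors of 76b87cc: {2fafee8, 53f3a6c, 76b87cc}.
3e0a616 is not among them, so fast-forward is not possible.

No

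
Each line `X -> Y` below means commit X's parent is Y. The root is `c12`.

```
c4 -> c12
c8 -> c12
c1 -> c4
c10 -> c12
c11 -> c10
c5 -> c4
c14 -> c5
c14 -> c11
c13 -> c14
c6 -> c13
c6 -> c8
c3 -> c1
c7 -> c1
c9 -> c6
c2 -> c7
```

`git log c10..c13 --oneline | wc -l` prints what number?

Reachable from c13: {c10, c11, c12, c13, c14, c4, c5}.
Reachable from c10: {c10, c12}.
In c13's history but not c10's: {c11, c13, c14, c4, c5} — 5 commits.

5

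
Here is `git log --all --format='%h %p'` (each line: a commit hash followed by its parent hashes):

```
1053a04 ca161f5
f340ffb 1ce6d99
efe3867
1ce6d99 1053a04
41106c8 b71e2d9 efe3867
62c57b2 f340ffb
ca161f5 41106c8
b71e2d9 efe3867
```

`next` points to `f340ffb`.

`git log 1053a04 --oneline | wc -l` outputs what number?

Walking parent pointers from 1053a04: reachable set = {1053a04, 41106c8, b71e2d9, ca161f5, efe3867}.
That is 5 commits.

5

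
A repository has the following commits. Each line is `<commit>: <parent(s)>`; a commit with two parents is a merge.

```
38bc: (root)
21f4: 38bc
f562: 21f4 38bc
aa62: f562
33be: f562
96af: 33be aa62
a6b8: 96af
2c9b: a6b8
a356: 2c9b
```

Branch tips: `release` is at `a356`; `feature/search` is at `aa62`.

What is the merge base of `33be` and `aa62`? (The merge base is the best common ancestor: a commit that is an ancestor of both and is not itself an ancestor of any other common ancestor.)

f562

Ancestors of 33be: {21f4, 33be, 38bc, f562}.
Ancestors of aa62: {21f4, 38bc, aa62, f562}.
Common ancestors: {21f4, 38bc, f562}.
Among these, f562 is not an ancestor of any other common ancestor — it is the merge base.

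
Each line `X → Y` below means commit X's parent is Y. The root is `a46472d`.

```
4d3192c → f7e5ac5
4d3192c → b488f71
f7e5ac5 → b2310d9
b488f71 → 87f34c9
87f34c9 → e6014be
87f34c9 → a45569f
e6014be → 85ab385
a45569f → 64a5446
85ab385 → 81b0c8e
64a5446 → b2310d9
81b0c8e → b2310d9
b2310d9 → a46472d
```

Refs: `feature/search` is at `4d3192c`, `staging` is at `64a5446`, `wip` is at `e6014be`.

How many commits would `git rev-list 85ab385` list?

Walking parent pointers from 85ab385: reachable set = {81b0c8e, 85ab385, a46472d, b2310d9}.
That is 4 commits.

4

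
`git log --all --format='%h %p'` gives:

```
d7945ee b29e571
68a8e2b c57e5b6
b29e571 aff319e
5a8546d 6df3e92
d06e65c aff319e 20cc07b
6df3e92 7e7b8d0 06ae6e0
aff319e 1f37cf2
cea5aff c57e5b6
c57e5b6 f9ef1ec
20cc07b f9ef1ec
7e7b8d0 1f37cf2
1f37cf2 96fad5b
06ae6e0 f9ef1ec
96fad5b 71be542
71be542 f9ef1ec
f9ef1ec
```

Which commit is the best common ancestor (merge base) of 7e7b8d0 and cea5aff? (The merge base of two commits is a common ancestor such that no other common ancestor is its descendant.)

f9ef1ec

Ancestors of 7e7b8d0: {1f37cf2, 71be542, 7e7b8d0, 96fad5b, f9ef1ec}.
Ancestors of cea5aff: {c57e5b6, cea5aff, f9ef1ec}.
Common ancestors: {f9ef1ec}.
The only common ancestor is f9ef1ec, so it is the merge base.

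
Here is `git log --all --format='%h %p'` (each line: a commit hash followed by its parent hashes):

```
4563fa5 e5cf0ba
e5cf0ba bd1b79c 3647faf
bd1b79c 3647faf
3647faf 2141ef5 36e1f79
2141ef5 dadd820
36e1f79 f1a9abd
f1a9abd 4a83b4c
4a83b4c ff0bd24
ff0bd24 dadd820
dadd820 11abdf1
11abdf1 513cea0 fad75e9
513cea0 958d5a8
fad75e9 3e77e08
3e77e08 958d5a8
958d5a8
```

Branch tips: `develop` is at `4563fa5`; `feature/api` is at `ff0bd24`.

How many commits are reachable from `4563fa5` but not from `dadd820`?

9

Reachable from 4563fa5: {11abdf1, 2141ef5, 3647faf, 36e1f79, 3e77e08, 4563fa5, 4a83b4c, 513cea0, 958d5a8, bd1b79c, dadd820, e5cf0ba, f1a9abd, fad75e9, ff0bd24}.
Reachable from dadd820: {11abdf1, 3e77e08, 513cea0, 958d5a8, dadd820, fad75e9}.
In 4563fa5's history but not dadd820's: {2141ef5, 3647faf, 36e1f79, 4563fa5, 4a83b4c, bd1b79c, e5cf0ba, f1a9abd, ff0bd24} — 9 commits.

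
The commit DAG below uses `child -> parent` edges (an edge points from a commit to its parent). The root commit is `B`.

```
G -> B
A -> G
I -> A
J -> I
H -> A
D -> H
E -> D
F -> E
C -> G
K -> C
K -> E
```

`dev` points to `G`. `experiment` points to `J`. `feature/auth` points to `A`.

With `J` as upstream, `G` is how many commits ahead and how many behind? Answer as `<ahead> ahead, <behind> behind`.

0 ahead, 3 behind

Reachable from G: {B, G}.
Reachable from J: {A, B, G, I, J}.
Only in G's history (ahead): {} — 0.
Only in J's history (behind): {A, I, J} — 3.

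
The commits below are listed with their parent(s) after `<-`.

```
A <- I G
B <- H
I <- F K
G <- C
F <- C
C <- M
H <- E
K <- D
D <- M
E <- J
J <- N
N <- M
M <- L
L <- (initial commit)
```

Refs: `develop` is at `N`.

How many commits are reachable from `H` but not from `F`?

4

Reachable from H: {E, H, J, L, M, N}.
Reachable from F: {C, F, L, M}.
In H's history but not F's: {E, H, J, N} — 4 commits.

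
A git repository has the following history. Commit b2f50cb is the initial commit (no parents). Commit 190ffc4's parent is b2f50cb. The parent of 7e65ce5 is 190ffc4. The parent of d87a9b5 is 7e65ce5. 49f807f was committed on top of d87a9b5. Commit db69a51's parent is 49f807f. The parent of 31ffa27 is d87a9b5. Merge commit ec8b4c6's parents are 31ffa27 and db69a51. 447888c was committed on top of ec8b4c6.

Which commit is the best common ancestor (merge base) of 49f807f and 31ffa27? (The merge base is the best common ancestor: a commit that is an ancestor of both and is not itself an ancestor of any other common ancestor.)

Ancestors of 49f807f: {190ffc4, 49f807f, 7e65ce5, b2f50cb, d87a9b5}.
Ancestors of 31ffa27: {190ffc4, 31ffa27, 7e65ce5, b2f50cb, d87a9b5}.
Common ancestors: {190ffc4, 7e65ce5, b2f50cb, d87a9b5}.
Among these, d87a9b5 is not an ancestor of any other common ancestor — it is the merge base.

d87a9b5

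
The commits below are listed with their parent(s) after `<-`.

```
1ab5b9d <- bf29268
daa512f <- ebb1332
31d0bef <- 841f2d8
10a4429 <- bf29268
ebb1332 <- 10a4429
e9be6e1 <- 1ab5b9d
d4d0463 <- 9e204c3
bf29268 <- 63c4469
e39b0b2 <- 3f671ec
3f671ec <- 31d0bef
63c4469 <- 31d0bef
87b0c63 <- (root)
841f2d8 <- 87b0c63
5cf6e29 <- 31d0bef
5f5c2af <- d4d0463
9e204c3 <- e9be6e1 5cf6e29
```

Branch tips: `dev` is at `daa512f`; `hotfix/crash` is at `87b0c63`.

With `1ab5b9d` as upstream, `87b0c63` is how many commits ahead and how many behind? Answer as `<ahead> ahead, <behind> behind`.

Reachable from 87b0c63: {87b0c63}.
Reachable from 1ab5b9d: {1ab5b9d, 31d0bef, 63c4469, 841f2d8, 87b0c63, bf29268}.
Only in 87b0c63's history (ahead): {} — 0.
Only in 1ab5b9d's history (behind): {1ab5b9d, 31d0bef, 63c4469, 841f2d8, bf29268} — 5.

0 ahead, 5 behind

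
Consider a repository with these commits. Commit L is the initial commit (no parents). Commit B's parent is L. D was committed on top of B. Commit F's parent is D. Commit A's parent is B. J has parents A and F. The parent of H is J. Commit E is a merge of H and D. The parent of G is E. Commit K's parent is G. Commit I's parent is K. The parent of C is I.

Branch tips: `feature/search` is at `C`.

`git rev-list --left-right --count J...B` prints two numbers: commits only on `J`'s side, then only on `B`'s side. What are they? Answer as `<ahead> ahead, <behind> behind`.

Reachable from J: {A, B, D, F, J, L}.
Reachable from B: {B, L}.
Only in J's history (ahead): {A, D, F, J} — 4.
Only in B's history (behind): {} — 0.

4 ahead, 0 behind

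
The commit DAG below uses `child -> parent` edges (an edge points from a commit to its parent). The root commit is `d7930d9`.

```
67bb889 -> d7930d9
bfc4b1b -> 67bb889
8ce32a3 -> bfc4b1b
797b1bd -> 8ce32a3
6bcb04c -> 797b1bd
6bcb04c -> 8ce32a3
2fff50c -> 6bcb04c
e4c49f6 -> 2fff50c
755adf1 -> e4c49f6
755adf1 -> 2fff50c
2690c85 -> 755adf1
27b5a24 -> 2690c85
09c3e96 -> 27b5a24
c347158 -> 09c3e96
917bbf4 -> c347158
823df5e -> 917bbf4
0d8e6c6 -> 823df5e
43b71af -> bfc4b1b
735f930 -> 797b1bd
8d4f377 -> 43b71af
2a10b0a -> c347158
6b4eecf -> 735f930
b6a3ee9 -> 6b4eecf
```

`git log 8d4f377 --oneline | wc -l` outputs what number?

Walking parent pointers from 8d4f377: reachable set = {43b71af, 67bb889, 8d4f377, bfc4b1b, d7930d9}.
That is 5 commits.

5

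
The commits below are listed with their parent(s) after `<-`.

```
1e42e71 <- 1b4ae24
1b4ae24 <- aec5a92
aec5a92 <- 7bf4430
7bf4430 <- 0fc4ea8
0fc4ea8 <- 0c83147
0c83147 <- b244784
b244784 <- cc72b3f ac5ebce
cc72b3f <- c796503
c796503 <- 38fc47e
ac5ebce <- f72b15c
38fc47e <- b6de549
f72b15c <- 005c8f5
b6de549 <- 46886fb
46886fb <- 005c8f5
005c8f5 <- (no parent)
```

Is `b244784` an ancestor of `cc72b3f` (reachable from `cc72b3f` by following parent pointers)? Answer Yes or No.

No

Ancestors of cc72b3f: {005c8f5, 38fc47e, 46886fb, b6de549, c796503, cc72b3f}.
b244784 is not in that set, so it is not an ancestor of cc72b3f.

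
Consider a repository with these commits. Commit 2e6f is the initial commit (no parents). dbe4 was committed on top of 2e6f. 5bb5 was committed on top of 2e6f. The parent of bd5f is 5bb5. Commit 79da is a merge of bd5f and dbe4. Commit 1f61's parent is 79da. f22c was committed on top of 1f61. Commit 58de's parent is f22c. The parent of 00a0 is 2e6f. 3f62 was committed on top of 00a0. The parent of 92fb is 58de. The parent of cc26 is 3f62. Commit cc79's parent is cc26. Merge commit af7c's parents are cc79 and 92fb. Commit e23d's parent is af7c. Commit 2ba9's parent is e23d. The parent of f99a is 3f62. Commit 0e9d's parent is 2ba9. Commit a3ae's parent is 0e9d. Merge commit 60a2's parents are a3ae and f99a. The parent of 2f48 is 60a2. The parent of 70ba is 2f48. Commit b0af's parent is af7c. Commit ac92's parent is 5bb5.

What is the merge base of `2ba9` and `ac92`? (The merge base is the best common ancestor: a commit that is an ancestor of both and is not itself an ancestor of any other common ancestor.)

5bb5

Ancestors of 2ba9: {00a0, 1f61, 2ba9, 2e6f, 3f62, 58de, 5bb5, 79da, 92fb, af7c, bd5f, cc26, cc79, dbe4, e23d, f22c}.
Ancestors of ac92: {2e6f, 5bb5, ac92}.
Common ancestors: {2e6f, 5bb5}.
Among these, 5bb5 is not an ancestor of any other common ancestor — it is the merge base.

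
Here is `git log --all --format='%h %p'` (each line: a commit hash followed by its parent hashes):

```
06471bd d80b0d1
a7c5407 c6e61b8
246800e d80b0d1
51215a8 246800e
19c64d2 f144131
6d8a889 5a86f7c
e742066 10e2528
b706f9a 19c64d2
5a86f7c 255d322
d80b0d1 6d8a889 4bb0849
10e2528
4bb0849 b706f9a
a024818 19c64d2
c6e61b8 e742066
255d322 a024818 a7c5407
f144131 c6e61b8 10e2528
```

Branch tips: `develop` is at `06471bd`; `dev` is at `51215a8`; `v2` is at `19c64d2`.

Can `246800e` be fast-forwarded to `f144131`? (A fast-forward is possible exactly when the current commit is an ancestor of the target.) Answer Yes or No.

A fast-forward from 246800e to f144131 is possible iff 246800e is an ancestor of f144131.
Ancestors of f144131: {10e2528, c6e61b8, e742066, f144131}.
246800e is not among them, so fast-forward is not possible.

No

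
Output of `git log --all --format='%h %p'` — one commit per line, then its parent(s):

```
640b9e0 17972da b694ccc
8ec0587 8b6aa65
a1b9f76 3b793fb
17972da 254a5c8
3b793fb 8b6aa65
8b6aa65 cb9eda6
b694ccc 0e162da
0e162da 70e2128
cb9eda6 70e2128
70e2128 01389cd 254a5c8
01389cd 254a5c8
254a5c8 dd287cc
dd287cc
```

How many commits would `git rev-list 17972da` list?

Walking parent pointers from 17972da: reachable set = {17972da, 254a5c8, dd287cc}.
That is 3 commits.

3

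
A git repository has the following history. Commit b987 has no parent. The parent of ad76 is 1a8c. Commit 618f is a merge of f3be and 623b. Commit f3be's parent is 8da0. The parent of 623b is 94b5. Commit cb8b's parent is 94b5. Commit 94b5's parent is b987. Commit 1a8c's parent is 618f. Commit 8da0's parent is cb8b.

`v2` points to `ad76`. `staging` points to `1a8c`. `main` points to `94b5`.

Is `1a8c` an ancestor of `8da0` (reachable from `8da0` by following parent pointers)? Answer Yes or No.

No

Ancestors of 8da0: {8da0, 94b5, b987, cb8b}.
1a8c is not in that set, so it is not an ancestor of 8da0.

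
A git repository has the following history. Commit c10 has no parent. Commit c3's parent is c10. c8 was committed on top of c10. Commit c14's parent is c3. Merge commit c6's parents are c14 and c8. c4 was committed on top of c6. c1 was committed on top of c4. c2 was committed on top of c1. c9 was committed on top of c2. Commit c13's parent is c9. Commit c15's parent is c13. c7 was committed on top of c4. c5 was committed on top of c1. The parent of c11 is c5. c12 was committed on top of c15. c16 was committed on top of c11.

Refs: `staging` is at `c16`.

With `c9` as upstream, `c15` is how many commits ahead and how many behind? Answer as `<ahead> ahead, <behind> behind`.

Reachable from c15: {c1, c10, c13, c14, c15, c2, c3, c4, c6, c8, c9}.
Reachable from c9: {c1, c10, c14, c2, c3, c4, c6, c8, c9}.
Only in c15's history (ahead): {c13, c15} — 2.
Only in c9's history (behind): {} — 0.

2 ahead, 0 behind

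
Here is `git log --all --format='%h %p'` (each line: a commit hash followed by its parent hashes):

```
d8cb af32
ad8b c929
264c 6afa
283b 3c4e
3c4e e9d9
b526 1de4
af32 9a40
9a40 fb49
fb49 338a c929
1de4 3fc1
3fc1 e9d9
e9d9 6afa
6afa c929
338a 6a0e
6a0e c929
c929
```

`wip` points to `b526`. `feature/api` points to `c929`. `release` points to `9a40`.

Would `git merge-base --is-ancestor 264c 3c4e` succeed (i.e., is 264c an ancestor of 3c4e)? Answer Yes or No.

No

Ancestors of 3c4e: {3c4e, 6afa, c929, e9d9}.
264c is not in that set, so it is not an ancestor of 3c4e.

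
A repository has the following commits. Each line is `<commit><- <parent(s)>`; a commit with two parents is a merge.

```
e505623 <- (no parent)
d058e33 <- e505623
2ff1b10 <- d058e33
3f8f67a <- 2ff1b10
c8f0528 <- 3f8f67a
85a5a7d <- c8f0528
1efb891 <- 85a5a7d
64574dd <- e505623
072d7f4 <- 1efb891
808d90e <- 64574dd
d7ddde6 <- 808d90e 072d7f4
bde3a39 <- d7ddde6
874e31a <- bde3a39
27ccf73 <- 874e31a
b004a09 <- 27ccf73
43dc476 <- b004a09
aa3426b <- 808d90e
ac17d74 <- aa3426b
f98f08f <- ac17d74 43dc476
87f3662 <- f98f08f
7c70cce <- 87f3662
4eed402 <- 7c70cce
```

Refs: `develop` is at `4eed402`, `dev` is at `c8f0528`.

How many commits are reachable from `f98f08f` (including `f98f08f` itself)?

19

Walking parent pointers from f98f08f: reachable set = {072d7f4, 1efb891, 27ccf73, 2ff1b10, 3f8f67a, 43dc476, 64574dd, 808d90e, 85a5a7d, 874e31a, aa3426b, ac17d74, b004a09, bde3a39, c8f0528, d058e33, d7ddde6, e505623, f98f08f}.
That is 19 commits.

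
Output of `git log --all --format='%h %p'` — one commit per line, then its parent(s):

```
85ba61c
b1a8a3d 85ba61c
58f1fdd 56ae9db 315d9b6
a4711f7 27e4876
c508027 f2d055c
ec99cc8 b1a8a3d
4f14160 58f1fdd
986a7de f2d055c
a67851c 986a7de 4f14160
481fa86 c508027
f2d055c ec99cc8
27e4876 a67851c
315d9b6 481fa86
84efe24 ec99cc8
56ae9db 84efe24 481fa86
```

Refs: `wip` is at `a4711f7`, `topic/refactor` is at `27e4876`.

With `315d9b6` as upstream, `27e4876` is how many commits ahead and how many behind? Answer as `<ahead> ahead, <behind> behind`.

7 ahead, 0 behind

Reachable from 27e4876: {27e4876, 315d9b6, 481fa86, 4f14160, 56ae9db, 58f1fdd, 84efe24, 85ba61c, 986a7de, a67851c, b1a8a3d, c508027, ec99cc8, f2d055c}.
Reachable from 315d9b6: {315d9b6, 481fa86, 85ba61c, b1a8a3d, c508027, ec99cc8, f2d055c}.
Only in 27e4876's history (ahead): {27e4876, 4f14160, 56ae9db, 58f1fdd, 84efe24, 986a7de, a67851c} — 7.
Only in 315d9b6's history (behind): {} — 0.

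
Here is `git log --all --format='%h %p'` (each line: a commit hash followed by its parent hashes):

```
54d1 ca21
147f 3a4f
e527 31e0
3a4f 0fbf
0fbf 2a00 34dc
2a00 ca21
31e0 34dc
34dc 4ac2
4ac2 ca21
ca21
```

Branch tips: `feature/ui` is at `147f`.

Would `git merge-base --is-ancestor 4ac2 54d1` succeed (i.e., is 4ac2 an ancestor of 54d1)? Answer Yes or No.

No

Ancestors of 54d1: {54d1, ca21}.
4ac2 is not in that set, so it is not an ancestor of 54d1.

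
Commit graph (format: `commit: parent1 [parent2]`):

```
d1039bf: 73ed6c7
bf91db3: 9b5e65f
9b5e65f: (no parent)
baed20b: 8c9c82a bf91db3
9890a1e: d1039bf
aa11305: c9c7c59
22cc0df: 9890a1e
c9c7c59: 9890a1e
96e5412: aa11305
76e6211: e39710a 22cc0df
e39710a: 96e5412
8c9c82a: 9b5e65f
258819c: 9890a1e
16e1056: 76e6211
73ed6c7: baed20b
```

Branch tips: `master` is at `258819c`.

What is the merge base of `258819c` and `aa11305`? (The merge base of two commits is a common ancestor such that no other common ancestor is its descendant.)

Ancestors of 258819c: {258819c, 73ed6c7, 8c9c82a, 9890a1e, 9b5e65f, baed20b, bf91db3, d1039bf}.
Ancestors of aa11305: {73ed6c7, 8c9c82a, 9890a1e, 9b5e65f, aa11305, baed20b, bf91db3, c9c7c59, d1039bf}.
Common ancestors: {73ed6c7, 8c9c82a, 9890a1e, 9b5e65f, baed20b, bf91db3, d1039bf}.
Among these, 9890a1e is not an ancestor of any other common ancestor — it is the merge base.

9890a1e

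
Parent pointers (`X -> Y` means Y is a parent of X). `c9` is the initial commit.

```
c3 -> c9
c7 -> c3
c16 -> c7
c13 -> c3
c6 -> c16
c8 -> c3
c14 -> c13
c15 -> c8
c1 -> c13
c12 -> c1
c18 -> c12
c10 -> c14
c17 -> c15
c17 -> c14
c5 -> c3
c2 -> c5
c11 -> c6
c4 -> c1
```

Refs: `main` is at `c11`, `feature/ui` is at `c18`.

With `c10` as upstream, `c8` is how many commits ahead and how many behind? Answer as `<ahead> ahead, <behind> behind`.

Reachable from c8: {c3, c8, c9}.
Reachable from c10: {c10, c13, c14, c3, c9}.
Only in c8's history (ahead): {c8} — 1.
Only in c10's history (behind): {c10, c13, c14} — 3.

1 ahead, 3 behind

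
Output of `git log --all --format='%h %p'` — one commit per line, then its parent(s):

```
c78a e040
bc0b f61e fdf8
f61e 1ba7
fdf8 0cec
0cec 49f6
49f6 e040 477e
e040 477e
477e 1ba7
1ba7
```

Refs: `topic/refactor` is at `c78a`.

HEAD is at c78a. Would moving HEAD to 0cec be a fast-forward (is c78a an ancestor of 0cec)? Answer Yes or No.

A fast-forward from c78a to 0cec is possible iff c78a is an ancestor of 0cec.
Ancestors of 0cec: {0cec, 1ba7, 477e, 49f6, e040}.
c78a is not among them, so fast-forward is not possible.

No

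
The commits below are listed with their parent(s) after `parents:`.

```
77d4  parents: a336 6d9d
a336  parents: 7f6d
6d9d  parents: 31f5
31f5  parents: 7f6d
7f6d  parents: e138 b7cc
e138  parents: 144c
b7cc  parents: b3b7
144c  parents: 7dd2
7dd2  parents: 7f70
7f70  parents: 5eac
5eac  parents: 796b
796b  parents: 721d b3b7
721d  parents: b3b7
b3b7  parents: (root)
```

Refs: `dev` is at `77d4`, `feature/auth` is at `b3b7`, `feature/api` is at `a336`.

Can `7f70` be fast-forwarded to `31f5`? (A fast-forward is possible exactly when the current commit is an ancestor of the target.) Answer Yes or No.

A fast-forward from 7f70 to 31f5 is possible iff 7f70 is an ancestor of 31f5.
Ancestors of 31f5: {144c, 31f5, 5eac, 721d, 796b, 7dd2, 7f6d, 7f70, b3b7, b7cc, e138}.
7f70 is among them, so fast-forward is possible.

Yes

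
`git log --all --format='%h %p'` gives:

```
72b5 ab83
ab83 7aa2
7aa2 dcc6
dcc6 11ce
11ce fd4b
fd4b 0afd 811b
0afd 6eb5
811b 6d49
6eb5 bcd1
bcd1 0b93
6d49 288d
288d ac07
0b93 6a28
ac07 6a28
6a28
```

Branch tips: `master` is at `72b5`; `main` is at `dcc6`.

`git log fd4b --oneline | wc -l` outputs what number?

10

Walking parent pointers from fd4b: reachable set = {0afd, 0b93, 288d, 6a28, 6d49, 6eb5, 811b, ac07, bcd1, fd4b}.
That is 10 commits.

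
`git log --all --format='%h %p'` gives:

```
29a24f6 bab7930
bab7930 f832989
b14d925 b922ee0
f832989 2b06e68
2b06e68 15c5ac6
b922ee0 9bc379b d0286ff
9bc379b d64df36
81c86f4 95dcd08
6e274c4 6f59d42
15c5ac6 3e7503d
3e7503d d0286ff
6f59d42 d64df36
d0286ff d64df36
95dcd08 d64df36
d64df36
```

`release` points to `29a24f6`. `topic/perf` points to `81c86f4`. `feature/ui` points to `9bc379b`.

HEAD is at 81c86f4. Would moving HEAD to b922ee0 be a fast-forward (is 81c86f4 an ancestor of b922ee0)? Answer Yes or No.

No

A fast-forward from 81c86f4 to b922ee0 is possible iff 81c86f4 is an ancestor of b922ee0.
Ancestors of b922ee0: {9bc379b, b922ee0, d0286ff, d64df36}.
81c86f4 is not among them, so fast-forward is not possible.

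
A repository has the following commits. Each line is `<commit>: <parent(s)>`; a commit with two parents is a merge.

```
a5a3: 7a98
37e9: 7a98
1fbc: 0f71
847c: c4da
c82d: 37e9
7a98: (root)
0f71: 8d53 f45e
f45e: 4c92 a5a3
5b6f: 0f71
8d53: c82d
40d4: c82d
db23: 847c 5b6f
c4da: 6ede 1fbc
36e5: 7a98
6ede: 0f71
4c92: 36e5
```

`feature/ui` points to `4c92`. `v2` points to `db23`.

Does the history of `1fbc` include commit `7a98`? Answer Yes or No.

Ancestors of 1fbc (commits reachable by following parents): {0f71, 1fbc, 36e5, 37e9, 4c92, 7a98, 8d53, a5a3, c82d, f45e}.
7a98 is in that set, so it is an ancestor of 1fbc.

Yes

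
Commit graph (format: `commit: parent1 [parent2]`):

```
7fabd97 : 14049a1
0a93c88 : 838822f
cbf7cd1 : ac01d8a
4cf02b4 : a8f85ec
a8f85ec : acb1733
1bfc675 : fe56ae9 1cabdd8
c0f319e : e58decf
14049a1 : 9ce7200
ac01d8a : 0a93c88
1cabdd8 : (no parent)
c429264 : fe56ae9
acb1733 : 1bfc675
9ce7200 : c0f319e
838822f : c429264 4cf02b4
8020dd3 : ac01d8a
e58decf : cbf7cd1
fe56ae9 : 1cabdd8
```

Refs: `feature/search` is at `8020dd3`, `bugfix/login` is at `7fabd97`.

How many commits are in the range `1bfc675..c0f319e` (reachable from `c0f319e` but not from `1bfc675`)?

Reachable from c0f319e: {0a93c88, 1bfc675, 1cabdd8, 4cf02b4, 838822f, a8f85ec, ac01d8a, acb1733, c0f319e, c429264, cbf7cd1, e58decf, fe56ae9}.
Reachable from 1bfc675: {1bfc675, 1cabdd8, fe56ae9}.
In c0f319e's history but not 1bfc675's: {0a93c88, 4cf02b4, 838822f, a8f85ec, ac01d8a, acb1733, c0f319e, c429264, cbf7cd1, e58decf} — 10 commits.

10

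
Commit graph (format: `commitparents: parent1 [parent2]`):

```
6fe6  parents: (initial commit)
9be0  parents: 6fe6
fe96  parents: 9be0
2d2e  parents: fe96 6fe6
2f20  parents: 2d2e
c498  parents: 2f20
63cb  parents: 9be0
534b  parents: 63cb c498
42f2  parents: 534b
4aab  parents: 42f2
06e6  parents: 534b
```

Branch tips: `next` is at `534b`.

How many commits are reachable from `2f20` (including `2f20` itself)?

Walking parent pointers from 2f20: reachable set = {2d2e, 2f20, 6fe6, 9be0, fe96}.
That is 5 commits.

5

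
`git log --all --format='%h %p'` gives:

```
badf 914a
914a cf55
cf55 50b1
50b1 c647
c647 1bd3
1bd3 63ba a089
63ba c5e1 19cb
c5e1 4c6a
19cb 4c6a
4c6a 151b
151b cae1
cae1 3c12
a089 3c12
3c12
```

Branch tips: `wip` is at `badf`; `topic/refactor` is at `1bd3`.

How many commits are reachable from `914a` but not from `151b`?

10

Reachable from 914a: {151b, 19cb, 1bd3, 3c12, 4c6a, 50b1, 63ba, 914a, a089, c5e1, c647, cae1, cf55}.
Reachable from 151b: {151b, 3c12, cae1}.
In 914a's history but not 151b's: {19cb, 1bd3, 4c6a, 50b1, 63ba, 914a, a089, c5e1, c647, cf55} — 10 commits.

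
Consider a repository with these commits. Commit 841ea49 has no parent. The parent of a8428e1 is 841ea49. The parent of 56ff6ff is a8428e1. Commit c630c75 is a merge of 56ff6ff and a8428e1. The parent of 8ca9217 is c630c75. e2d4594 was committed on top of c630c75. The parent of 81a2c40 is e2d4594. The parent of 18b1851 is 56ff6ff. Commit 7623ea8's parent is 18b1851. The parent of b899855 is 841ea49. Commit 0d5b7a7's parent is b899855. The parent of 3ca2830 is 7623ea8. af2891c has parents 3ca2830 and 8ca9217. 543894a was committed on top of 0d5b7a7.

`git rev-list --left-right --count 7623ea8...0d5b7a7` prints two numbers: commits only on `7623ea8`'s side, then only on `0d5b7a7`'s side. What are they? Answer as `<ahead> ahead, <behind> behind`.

Reachable from 7623ea8: {18b1851, 56ff6ff, 7623ea8, 841ea49, a8428e1}.
Reachable from 0d5b7a7: {0d5b7a7, 841ea49, b899855}.
Only in 7623ea8's history (ahead): {18b1851, 56ff6ff, 7623ea8, a8428e1} — 4.
Only in 0d5b7a7's history (behind): {0d5b7a7, b899855} — 2.

4 ahead, 2 behind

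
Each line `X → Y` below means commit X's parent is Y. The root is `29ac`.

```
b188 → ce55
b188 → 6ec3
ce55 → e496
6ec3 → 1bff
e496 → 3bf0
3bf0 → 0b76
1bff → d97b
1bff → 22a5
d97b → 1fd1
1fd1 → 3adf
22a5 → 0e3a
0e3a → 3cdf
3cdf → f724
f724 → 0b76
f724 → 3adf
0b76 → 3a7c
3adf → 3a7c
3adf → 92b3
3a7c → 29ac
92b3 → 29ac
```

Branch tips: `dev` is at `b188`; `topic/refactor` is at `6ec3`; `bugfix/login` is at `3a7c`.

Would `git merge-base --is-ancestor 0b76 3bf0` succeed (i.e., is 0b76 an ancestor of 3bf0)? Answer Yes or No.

Yes

Ancestors of 3bf0 (commits reachable by following parents): {0b76, 29ac, 3a7c, 3bf0}.
0b76 is in that set, so it is an ancestor of 3bf0.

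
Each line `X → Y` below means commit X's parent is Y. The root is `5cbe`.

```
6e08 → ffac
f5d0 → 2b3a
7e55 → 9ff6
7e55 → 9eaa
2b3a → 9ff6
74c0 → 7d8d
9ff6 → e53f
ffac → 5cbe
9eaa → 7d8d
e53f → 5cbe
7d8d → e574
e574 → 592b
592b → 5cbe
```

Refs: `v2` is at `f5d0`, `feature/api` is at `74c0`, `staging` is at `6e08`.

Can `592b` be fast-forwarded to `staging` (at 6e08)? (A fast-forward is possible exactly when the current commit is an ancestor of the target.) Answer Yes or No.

A fast-forward from 592b to 6e08 is possible iff 592b is an ancestor of 6e08.
Ancestors of 6e08: {5cbe, 6e08, ffac}.
592b is not among them, so fast-forward is not possible.

No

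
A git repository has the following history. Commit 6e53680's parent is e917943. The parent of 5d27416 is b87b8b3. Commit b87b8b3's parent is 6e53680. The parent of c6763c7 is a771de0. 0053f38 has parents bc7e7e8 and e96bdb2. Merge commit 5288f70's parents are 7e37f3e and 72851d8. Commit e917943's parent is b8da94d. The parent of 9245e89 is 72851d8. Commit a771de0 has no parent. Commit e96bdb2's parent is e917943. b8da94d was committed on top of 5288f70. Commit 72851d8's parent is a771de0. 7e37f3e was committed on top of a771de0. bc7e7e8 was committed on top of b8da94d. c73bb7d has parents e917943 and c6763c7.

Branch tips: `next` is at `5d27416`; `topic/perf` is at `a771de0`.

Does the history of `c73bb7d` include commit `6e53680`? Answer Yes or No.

No

Ancestors of c73bb7d: {5288f70, 72851d8, 7e37f3e, a771de0, b8da94d, c6763c7, c73bb7d, e917943}.
6e53680 is not in that set, so it is not an ancestor of c73bb7d.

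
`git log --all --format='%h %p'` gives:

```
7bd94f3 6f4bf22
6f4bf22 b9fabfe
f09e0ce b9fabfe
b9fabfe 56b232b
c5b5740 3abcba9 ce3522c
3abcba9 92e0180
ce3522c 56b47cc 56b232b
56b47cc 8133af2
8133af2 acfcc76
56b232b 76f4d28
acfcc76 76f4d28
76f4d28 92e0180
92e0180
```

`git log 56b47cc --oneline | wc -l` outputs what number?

5

Walking parent pointers from 56b47cc: reachable set = {56b47cc, 76f4d28, 8133af2, 92e0180, acfcc76}.
That is 5 commits.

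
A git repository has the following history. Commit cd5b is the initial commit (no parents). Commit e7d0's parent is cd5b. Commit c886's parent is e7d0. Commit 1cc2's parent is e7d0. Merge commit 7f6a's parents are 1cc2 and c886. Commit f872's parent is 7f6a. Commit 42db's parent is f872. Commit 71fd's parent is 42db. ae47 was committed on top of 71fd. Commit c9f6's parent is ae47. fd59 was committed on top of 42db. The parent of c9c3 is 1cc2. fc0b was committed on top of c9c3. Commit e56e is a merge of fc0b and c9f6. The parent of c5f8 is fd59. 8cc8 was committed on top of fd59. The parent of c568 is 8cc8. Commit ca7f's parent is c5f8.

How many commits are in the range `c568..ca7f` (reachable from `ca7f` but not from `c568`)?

2

Reachable from ca7f: {1cc2, 42db, 7f6a, c5f8, c886, ca7f, cd5b, e7d0, f872, fd59}.
Reachable from c568: {1cc2, 42db, 7f6a, 8cc8, c568, c886, cd5b, e7d0, f872, fd59}.
In ca7f's history but not c568's: {c5f8, ca7f} — 2 commits.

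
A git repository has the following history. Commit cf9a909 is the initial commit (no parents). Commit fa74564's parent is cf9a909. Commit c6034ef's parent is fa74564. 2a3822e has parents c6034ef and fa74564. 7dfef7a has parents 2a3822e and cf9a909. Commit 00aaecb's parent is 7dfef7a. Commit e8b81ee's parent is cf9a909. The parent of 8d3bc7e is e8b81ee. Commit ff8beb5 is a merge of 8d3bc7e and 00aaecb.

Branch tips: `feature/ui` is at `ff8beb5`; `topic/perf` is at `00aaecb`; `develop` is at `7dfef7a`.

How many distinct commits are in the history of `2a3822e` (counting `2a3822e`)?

Walking parent pointers from 2a3822e: reachable set = {2a3822e, c6034ef, cf9a909, fa74564}.
That is 4 commits.

4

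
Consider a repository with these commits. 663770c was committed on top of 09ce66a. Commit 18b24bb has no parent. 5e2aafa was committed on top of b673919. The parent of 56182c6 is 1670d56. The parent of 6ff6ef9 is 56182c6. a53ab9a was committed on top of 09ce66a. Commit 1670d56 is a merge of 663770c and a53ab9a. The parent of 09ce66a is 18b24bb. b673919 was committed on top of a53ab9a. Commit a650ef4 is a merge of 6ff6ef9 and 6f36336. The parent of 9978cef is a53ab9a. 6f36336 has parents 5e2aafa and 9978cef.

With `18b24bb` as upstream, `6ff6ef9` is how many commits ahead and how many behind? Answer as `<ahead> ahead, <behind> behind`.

6 ahead, 0 behind

Reachable from 6ff6ef9: {09ce66a, 1670d56, 18b24bb, 56182c6, 663770c, 6ff6ef9, a53ab9a}.
Reachable from 18b24bb: {18b24bb}.
Only in 6ff6ef9's history (ahead): {09ce66a, 1670d56, 56182c6, 663770c, 6ff6ef9, a53ab9a} — 6.
Only in 18b24bb's history (behind): {} — 0.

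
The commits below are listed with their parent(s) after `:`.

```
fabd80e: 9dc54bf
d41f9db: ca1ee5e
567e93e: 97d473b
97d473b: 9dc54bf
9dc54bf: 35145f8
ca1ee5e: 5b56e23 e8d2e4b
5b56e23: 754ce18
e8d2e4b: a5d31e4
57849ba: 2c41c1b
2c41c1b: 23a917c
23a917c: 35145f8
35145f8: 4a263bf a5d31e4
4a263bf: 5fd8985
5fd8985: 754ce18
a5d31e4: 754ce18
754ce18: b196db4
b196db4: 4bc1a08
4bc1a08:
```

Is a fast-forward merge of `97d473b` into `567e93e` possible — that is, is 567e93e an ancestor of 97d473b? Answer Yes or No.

No

A fast-forward from 567e93e to 97d473b is possible iff 567e93e is an ancestor of 97d473b.
Ancestors of 97d473b: {35145f8, 4a263bf, 4bc1a08, 5fd8985, 754ce18, 97d473b, 9dc54bf, a5d31e4, b196db4}.
567e93e is not among them, so fast-forward is not possible.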